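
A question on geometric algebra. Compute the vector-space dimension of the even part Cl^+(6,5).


Even subalgebra dimension = 2^(n-1)
n = 6 + 5 = 11
2^(11 - 1) = 2^10 = 1024
Verification: sum of C(11,k) for even k = 1 + 55 + 330 + 462 + 165 + 11 = 1024
Result = 1024


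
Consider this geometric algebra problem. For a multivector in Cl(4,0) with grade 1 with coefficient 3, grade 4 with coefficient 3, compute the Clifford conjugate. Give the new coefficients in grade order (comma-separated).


Clifford conjugate sign for grade k: (-1)^(k(k+1)/2)
Grade 1: (-1)^(1*2/2) = (-1)^1 = -1, coeff 3 -> -3
Grade 4: (-1)^(4*5/2) = (-1)^10 = 1, coeff 3 -> 3
Conjugated coefficients: -3, 3


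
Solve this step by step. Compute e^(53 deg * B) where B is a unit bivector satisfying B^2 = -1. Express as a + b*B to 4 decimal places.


For a unit bivector B with B^2 = -1, the exponential series gives
e^(theta*B) = cos(theta) + sin(theta)*B (the GA analogue of Euler's formula).
theta = 53 degrees = 0.925025 rad
cos(53 deg) = 0.6018
sin(53 deg) = 0.7986
exp(theta*B) = 0.6018 + 0.7986*B


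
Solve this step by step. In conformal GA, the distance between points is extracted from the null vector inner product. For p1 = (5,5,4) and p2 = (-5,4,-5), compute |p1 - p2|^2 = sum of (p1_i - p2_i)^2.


p1 - p2 = (10, 1, 9)
|p1 - p2|^2 = 10^2 + 1^2 + 9^2
= 100 + 1 + 81
= 182


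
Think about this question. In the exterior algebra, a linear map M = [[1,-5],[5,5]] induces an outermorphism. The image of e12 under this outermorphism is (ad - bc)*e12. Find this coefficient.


The outermorphism of a linear map f sends e1^e2 to f(e1)^f(e2).
f(e1) = 1*e1 + 5*e2
f(e2) = -5*e1 + 5*e2
f(e1) ^ f(e2) = (1*e1 + 5*e2) ^ (-5*e1 + 5*e2)
= 1*5*e12 + 5*(-5)*e21
= (5 - (-25))*e12
= 30*e12
Coefficient = 30


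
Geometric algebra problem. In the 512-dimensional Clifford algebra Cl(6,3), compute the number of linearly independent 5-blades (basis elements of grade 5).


Number of grade-k basis blades in Cl(p,q) with n = p + q is C(n, k).
n = 6 + 3 = 9
C(9, 5) = 9! / (5! * 4!)
= 362880 / (120 * 24)
= 126


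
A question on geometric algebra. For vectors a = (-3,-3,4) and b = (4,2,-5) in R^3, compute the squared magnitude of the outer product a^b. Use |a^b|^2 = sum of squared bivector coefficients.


a wedge b = (a1*b2 - a2*b1)*e12 + (a1*b3 - a3*b1)*e13 + (a2*b3 - a3*b2)*e23
e12 coeff: (-3)*2 - (-3)*4 = -6 - (-12) = 6
e13 coeff: (-3)*(-5) - 4*4 = 15 - 16 = -1
e23 coeff: (-3)*(-5) - 4*2 = 15 - 8 = 7
|a wedge b|^2 = 6^2 + (-1)^2 + 7^2
= 36 + 1 + 49
= 86


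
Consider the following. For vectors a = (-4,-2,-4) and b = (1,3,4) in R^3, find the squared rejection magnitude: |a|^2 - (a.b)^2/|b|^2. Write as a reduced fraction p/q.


|a|^2 = (-4)^2 + (-2)^2 + (-4)^2 = 36
|b|^2 = 1^2 + 3^2 + 4^2 = 26
a . b = (-4)*1 + (-2)*3 + (-4)*4 = -26
(a.b)^2 = (-26)^2 = 676
|rej|^2 = 36 - 676/26
= (936 - 676)/26
= 260/26
In lowest terms: 10/1


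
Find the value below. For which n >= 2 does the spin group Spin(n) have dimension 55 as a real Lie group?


dim Spin(n) = dim so(n) = n(n-1)/2.
Solve n(n-1)/2 = 55, i.e. n^2 - n - 110 = 0.
Discriminant = 1 + 8*55 = 441
n = (1 + sqrt(441))/2 = (1 + 21)/2 = 11


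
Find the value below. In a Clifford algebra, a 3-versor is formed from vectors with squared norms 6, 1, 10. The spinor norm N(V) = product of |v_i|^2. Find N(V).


Spinor norm N(V) = |v1|^2 * |v2|^2 * ... * |v3|^2
= 6 * 1 * 10
Running product: 6, 6, 60
N(V) = 60


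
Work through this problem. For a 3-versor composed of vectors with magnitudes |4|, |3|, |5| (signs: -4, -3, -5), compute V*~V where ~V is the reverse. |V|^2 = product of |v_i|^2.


Each vector v_i has |v_i|^2 = s_i^2
Squared scales: (-4)^2 = 16, (-3)^2 = 9, (-5)^2 = 25
|V|^2 = 16 * 9 * 25
= 3600


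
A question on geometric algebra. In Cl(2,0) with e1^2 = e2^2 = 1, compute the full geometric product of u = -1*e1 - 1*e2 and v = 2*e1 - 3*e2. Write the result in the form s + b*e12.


Expand: (-1*e1 - 1*e2)(2*e1 - 3*e2)
= (-1)*2*e1e1 + (-1)*(-3)*e1e2 + (-1)*2*e2e1 + (-1)*(-3)*e2e2
Using e1^2 = e2^2 = 1, e2e1 = -e1e2:
Scalar part s = (-1)*2 + (-1)*(-3) = -2 + 3 = 1
Bivector part b = (-1)*(-3) - (-1)*2 = 3 - (-2) = 5
uv = 1 + 5*e12


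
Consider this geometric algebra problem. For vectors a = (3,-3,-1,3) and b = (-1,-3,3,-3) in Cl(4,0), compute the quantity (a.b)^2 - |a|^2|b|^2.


a . b = 3*(-1) + (-3)*(-3) + (-1)*3 + 3*(-3)
= -3 + 9 + (-3) + (-9) = -6
|a|^2 = 3^2 + (-3)^2 + (-1)^2 + 3^2 = 28
|b|^2 = (-1)^2 + (-3)^2 + 3^2 + (-3)^2 = 28
(a.b)^2 = (-6)^2 = 36
|a|^2 * |b|^2 = 28 * 28 = 784
Result = 36 - 784 = -748


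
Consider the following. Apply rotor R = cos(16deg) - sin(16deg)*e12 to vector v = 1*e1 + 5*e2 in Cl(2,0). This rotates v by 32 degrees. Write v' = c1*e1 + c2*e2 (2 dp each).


Rotor R = cos(16deg) - sin(16deg)*e12
Rotation angle theta = 2 * 16 = 32 degrees
v' = R*v*~R rotates v by theta.
cos(32deg) = 0.8480, sin(32deg) = 0.5299
v'_1 = 1*cos(32deg) - 5*sin(32deg)
= 1*0.8480 - 5*0.5299
= -1.80
v'_2 = 1*sin(32deg) + 5*cos(32deg)
= 1*0.5299 + 5*0.8480
= 4.77
v' = -1.80*e1 + 4.77*e2


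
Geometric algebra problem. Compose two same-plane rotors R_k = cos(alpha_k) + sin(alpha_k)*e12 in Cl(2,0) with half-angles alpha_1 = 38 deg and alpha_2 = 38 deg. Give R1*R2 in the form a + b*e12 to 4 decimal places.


Same-plane rotors commute and their half-angles add:
R1*R2 = cos(a1 + a2) + sin(a1 + a2)*e12.
a1 + a2 = 38 + 38 = 76 deg
cos(76 deg) = 0.2419
sin(76 deg) = 0.9703
R1*R2 = 0.2419 + 0.9703*e12


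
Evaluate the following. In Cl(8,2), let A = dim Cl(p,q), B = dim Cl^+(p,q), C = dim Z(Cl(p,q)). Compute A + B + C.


n = 8 + 2 = 10
Total dim = 2^10 = 1024
Even subalgebra dim = 2^9 = 512
n is even, so center dim = 1
Sum = 1024 + 512 + 1 = 1537


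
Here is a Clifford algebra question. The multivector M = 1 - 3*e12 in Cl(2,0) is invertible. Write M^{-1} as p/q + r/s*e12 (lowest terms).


M = 1 - 3*e12, where e12^2 = -1.
Since M commutes with its reverse ~M = a - b*e12, M * ~M = a^2 - b^2*e12^2 = a^2 + b^2.
So M^{-1} = ~M / (a^2 + b^2) = (a - b*e12)/(a^2 + b^2).
a^2 + b^2 = 1 + 9 = 10
Scalar part = 1/10 = 1/10
Bivector coeff = 3/10 = 3/10
M^{-1} = 1/10 + 3/10*e12


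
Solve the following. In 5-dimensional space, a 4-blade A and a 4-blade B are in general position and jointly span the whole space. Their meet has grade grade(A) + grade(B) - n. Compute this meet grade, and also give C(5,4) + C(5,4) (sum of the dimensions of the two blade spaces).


Meet grade = grade(A) + grade(B) - n
= 4 + 4 - 5 = 3
C(5,4) = 5
C(5,4) = 5
dim_A + dim_B = 5 + 5 = 10


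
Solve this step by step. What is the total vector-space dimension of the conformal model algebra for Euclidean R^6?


The conformal model of R^6 uses Cl(7,1): the 6 Euclidean generators plus two extra orthogonal generators e+ (e+^2 = +1) and e- (e-^2 = -1), from which the null vectors e0, einf are built.
Number of generators m = 6 + 2 = 8.
dim Cl(p,q) = 2^m = 2^8 = 256


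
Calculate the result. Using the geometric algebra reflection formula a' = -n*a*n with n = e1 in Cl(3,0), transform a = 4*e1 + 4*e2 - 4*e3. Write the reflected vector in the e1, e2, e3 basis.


Reflection formula: a' = -n*a*n, with n = e1 (unit vector, n^2 = 1).
For reflection through hyperplane perp to e1:
The component along e1 flips sign, others stay.
a = (4, 4, -4)
a' = (-4, 4, -4)
a' = -4*e1 + 4*e2 - 4*e3


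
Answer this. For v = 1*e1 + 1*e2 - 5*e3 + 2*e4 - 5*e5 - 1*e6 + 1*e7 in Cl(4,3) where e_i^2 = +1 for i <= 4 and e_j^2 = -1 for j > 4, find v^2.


v^2 = sum of c_i^2 * e_i^2
Positive signature terms (e_i^2 = +1): 1^2 + 1^2 + (-5)^2 + 2^2 = 31
Negative signature terms (e_j^2 = -1): (-5)^2 + (-1)^2 + 1^2 = 27
v^2 = 31 - 27 = 4


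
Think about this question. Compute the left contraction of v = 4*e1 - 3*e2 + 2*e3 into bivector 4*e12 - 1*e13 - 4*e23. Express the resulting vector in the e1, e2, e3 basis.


Left contraction v _| B = <vB>_1 (grade-1 part of the geometric product vB).
Using e1_|e12 = e2, e2_|e12 = -e1, e1_|e13 = e3, e3_|e13 = -e1, e2_|e23 = e3, e3_|e23 = -e2:
e1 coeff: -v2*b12 - v3*b13 = -(-3)*(4) - (2)*(-1) = 14
e2 coeff: v1*b12 - v3*b23 = (4)*(4) - (2)*(-4) = 24
e3 coeff: v1*b13 + v2*b23 = (4)*(-1) + (-3)*(-4) = 8
v _| B = 14*e1 + 24*e2 + 8*e3


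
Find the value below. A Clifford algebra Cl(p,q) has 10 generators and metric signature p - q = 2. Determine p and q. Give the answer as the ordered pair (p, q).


We need p + q = 10 and p - q = 2.
Adding: 2p = 10 + 2 = 12, so p = 6.
Then q = 10 - 6 = 4.
(p, q) = (6, 4)


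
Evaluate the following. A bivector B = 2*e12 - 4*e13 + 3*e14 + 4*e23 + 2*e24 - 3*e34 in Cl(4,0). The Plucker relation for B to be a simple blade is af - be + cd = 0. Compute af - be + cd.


Plucker relation: af - be + cd
a*f = 2*(-3) = -6
b*e = (-4)*2 = -8
c*d = 3*4 = 12
af - be + cd = -6 - (-8) + 12
= 14


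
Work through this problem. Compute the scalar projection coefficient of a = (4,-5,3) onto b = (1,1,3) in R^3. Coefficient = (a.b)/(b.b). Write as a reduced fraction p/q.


Projection coefficient = (a . b) / (b . b)
a . b = 4*1 + (-5)*1 + 3*3
= 4 + (-5) + 9 = 8
b . b = 1^2 + 1^2 + 3^2
= 1 + 1 + 9 = 11
Coefficient = 8/11
In lowest terms: 8/11


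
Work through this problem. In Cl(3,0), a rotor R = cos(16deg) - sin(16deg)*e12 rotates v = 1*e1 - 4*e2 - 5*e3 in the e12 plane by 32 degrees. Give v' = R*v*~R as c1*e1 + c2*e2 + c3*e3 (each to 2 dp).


Rotor R = cos(16deg) - sin(16deg)*e12
Rotation angle theta = 2 * 16 = 32 degrees in the e12 plane (e1 -> e2).
The component perpendicular to the plane (e3) is invariant: v'_3 = v3 = -5.00
cos(32deg) = 0.8480, sin(32deg) = 0.5299
v'_1 = v1*cos(theta) - v2*sin(theta) = 1*0.8480 - (-4)*0.5299 = 2.97
v'_2 = v1*sin(theta) + v2*cos(theta) = 1*0.5299 + (-4)*0.8480 = -2.86
v' = 2.97*e1 - 2.86*e2 - 5.00*e3


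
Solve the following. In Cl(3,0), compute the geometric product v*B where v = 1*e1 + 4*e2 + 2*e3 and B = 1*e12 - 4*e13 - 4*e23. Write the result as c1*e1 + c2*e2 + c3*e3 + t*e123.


vB has grade-1 (vector) and grade-3 (trivector) parts: vB = (v _| B) + (v ^ B).
Vector part <vB>_1:
  e1: -v2*b12 - v3*b13 = -(4)*(1) - (2)*(-4) = 4
  e2: v1*b12 - v3*b23 = (1)*(1) - (2)*(-4) = 9
  e3: v1*b13 + v2*b23 = (1)*(-4) + (4)*(-4) = -20
Trivector part <vB>_3:
  e123: v1*b23 - v2*b13 + v3*b12 = (1)*(-4) - (4)*(-4) + (2)*(1) = 14
vB = 4*e1 + 9*e2 - 20*e3 + 14*e123


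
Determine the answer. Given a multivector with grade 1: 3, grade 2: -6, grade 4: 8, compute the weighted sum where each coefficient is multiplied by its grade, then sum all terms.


Grade-weighted sum = sum of grade_k * coefficient_k
1*3 = 3
2*(-6) = -12
4*8 = 32
Total = 3 + (-12) + 32 = 23


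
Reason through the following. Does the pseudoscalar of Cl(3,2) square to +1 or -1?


The pseudoscalar I = e1...e_n (product of all n generators) of Cl(p,q) satisfies I^2 = (-1)^(q + n(n-1)/2).
p = 3, q = 2, n = p + q = 5
n(n-1)/2 = 5 * 4 / 2 = 10
Exponent = q + n(n-1)/2 = 2 + 10 = 12
I^2 = (-1)^12 = +1


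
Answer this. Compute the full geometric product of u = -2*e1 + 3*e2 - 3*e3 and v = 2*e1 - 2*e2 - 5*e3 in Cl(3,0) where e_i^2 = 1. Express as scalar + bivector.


In Cl(3,0): e_i^2 = 1, e_ie_j = -e_je_i for i != j.
Scalar part = u . v = (-2)*2 + 3*(-2) + (-3)*(-5)
= -4 + (-6) + 15 = 5
e12 coeff = (-2)*(-2) - 3*2 = 4 - 6 = -2
e13 coeff = (-2)*(-5) - (-3)*2 = 10 - (-6) = 16
e23 coeff = 3*(-5) - (-3)*(-2) = -15 - 6 = -21
uv = 5 - 2*e12 + 16*e13 - 21*e23


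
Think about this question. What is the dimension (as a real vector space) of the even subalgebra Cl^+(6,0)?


Even subalgebra dimension = 2^(n-1)
n = 6 + 0 = 6
2^(6 - 1) = 2^5 = 32
Verification: sum of C(6,k) for even k = 1 + 15 + 15 + 1 = 32
Result = 32


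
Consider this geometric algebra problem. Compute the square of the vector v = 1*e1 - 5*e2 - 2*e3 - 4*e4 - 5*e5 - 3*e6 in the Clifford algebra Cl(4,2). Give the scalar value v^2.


v^2 = sum of c_i^2 * e_i^2
Positive signature terms (e_i^2 = +1): 1^2 + (-5)^2 + (-2)^2 + (-4)^2 = 46
Negative signature terms (e_j^2 = -1): (-5)^2 + (-3)^2 = 34
v^2 = 46 - 34 = 12


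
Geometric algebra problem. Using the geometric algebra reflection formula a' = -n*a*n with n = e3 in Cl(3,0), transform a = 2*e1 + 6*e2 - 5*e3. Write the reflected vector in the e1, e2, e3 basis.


Reflection formula: a' = -n*a*n, with n = e3 (unit vector, n^2 = 1).
For reflection through hyperplane perp to e3:
The component along e3 flips sign, others stay.
a = (2, 6, -5)
a' = (2, 6, 5)
a' = 2*e1 + 6*e2 + 5*e3


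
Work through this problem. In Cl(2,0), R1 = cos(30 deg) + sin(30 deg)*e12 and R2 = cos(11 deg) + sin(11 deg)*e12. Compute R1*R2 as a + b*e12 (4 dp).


Same-plane rotors commute and their half-angles add:
R1*R2 = cos(a1 + a2) + sin(a1 + a2)*e12.
a1 + a2 = 30 + 11 = 41 deg
cos(41 deg) = 0.7547
sin(41 deg) = 0.6561
R1*R2 = 0.7547 + 0.6561*e12


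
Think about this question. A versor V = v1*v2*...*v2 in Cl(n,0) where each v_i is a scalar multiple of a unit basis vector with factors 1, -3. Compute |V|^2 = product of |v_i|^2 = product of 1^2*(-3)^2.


Each vector v_i has |v_i|^2 = s_i^2
Squared scales: 1^2 = 1, (-3)^2 = 9
|V|^2 = 1 * 9
= 9


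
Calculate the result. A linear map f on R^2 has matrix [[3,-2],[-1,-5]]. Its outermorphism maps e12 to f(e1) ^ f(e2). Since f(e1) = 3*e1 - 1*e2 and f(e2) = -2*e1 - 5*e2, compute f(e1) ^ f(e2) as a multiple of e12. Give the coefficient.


The outermorphism of a linear map f sends e1^e2 to f(e1)^f(e2).
f(e1) = 3*e1 - 1*e2
f(e2) = -2*e1 - 5*e2
f(e1) ^ f(e2) = (3*e1 - 1*e2) ^ (-2*e1 - 5*e2)
= 3*(-5)*e12 + (-1)*(-2)*e21
= (-15 - 2)*e12
= -17*e12
Coefficient = -17


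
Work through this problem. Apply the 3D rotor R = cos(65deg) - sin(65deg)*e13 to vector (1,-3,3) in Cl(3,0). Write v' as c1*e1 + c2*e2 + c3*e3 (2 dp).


Rotor R = cos(65deg) - sin(65deg)*e13
Rotation angle theta = 2 * 65 = 130 degrees in the e13 plane (e1 -> e3).
The component perpendicular to the plane (e2) is invariant: v'_2 = v2 = -3.00
cos(130deg) = -0.6428, sin(130deg) = 0.7660
v'_1 = v1*cos(theta) - v3*sin(theta) = 1*(-0.6428) - 3*0.7660 = -2.94
v'_3 = v1*sin(theta) + v3*cos(theta) = 1*0.7660 + 3*(-0.6428) = -1.16
v' = -2.94*e1 - 3.00*e2 - 1.16*e3


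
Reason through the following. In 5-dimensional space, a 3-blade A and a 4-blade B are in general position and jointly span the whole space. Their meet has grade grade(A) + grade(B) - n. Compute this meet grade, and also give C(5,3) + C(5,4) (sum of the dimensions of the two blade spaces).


Meet grade = grade(A) + grade(B) - n
= 3 + 4 - 5 = 2
C(5,3) = 10
C(5,4) = 5
dim_A + dim_B = 10 + 5 = 15


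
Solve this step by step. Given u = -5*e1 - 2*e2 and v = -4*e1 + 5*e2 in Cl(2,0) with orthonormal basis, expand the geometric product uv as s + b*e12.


Expand: (-5*e1 - 2*e2)(-4*e1 + 5*e2)
= (-5)*(-4)*e1e1 + (-5)*5*e1e2 + (-2)*(-4)*e2e1 + (-2)*5*e2e2
Using e1^2 = e2^2 = 1, e2e1 = -e1e2:
Scalar part s = (-5)*(-4) + (-2)*5 = 20 + (-10) = 10
Bivector part b = (-5)*5 - (-2)*(-4) = -25 - 8 = -33
uv = 10 - 33*e12


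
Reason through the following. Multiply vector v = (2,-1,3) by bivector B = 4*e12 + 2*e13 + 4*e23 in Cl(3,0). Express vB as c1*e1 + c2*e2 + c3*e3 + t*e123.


vB has grade-1 (vector) and grade-3 (trivector) parts: vB = (v _| B) + (v ^ B).
Vector part <vB>_1:
  e1: -v2*b12 - v3*b13 = -(-1)*(4) - (3)*(2) = -2
  e2: v1*b12 - v3*b23 = (2)*(4) - (3)*(4) = -4
  e3: v1*b13 + v2*b23 = (2)*(2) + (-1)*(4) = 0
Trivector part <vB>_3:
  e123: v1*b23 - v2*b13 + v3*b12 = (2)*(4) - (-1)*(2) + (3)*(4) = 22
vB = -2*e1 - 4*e2 + 0*e3 + 22*e123


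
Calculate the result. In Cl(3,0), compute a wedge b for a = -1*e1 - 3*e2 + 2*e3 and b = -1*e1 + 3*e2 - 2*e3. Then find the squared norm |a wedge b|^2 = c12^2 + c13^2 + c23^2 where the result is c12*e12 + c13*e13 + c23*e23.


a wedge b = (a1*b2 - a2*b1)*e12 + (a1*b3 - a3*b1)*e13 + (a2*b3 - a3*b2)*e23
e12 coeff: (-1)*3 - (-3)*(-1) = -3 - 3 = -6
e13 coeff: (-1)*(-2) - 2*(-1) = 2 - (-2) = 4
e23 coeff: (-3)*(-2) - 2*3 = 6 - 6 = 0
|a wedge b|^2 = (-6)^2 + 4^2 + 0^2
= 36 + 16 + 0
= 52


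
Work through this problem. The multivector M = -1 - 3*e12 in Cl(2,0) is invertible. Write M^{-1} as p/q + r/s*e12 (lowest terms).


M = -1 - 3*e12, where e12^2 = -1.
Since M commutes with its reverse ~M = a - b*e12, M * ~M = a^2 - b^2*e12^2 = a^2 + b^2.
So M^{-1} = ~M / (a^2 + b^2) = (a - b*e12)/(a^2 + b^2).
a^2 + b^2 = 1 + 9 = 10
Scalar part = -1/10 = -1/10
Bivector coeff = 3/10 = 3/10
M^{-1} = -1/10 + 3/10*e12


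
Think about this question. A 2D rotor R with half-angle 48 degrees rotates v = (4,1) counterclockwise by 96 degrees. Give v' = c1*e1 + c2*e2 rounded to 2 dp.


Rotor R = cos(48deg) - sin(48deg)*e12
Rotation angle theta = 2 * 48 = 96 degrees
v' = R*v*~R rotates v by theta.
cos(96deg) = -0.1045, sin(96deg) = 0.9945
v'_1 = 4*cos(96deg) - 1*sin(96deg)
= 4*(-0.1045) - 1*0.9945
= -1.41
v'_2 = 4*sin(96deg) + 1*cos(96deg)
= 4*0.9945 + 1*(-0.1045)
= 3.87
v' = -1.41*e1 + 3.87*e2


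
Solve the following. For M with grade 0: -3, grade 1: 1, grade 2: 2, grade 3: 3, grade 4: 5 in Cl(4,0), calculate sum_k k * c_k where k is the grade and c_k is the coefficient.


Grade-weighted sum = sum of grade_k * coefficient_k
0*(-3) = 0
1*1 = 1
2*2 = 4
3*3 = 9
4*5 = 20
Total = 0 + 1 + 4 + 9 + 20 = 34


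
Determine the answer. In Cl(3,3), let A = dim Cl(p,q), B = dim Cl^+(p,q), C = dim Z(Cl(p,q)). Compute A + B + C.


n = 3 + 3 = 6
Total dim = 2^6 = 64
Even subalgebra dim = 2^5 = 32
n is even, so center dim = 1
Sum = 64 + 32 + 1 = 97


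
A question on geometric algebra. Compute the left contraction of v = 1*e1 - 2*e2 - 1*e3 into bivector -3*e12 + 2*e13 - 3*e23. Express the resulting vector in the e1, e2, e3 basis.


Left contraction v _| B = <vB>_1 (grade-1 part of the geometric product vB).
Using e1_|e12 = e2, e2_|e12 = -e1, e1_|e13 = e3, e3_|e13 = -e1, e2_|e23 = e3, e3_|e23 = -e2:
e1 coeff: -v2*b12 - v3*b13 = -(-2)*(-3) - (-1)*(2) = -4
e2 coeff: v1*b12 - v3*b23 = (1)*(-3) - (-1)*(-3) = -6
e3 coeff: v1*b13 + v2*b23 = (1)*(2) + (-2)*(-3) = 8
v _| B = -4*e1 - 6*e2 + 8*e3


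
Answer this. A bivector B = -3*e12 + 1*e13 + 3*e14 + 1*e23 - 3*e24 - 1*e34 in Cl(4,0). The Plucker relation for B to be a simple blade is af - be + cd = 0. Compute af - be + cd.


Plucker relation: af - be + cd
a*f = (-3)*(-1) = 3
b*e = 1*(-3) = -3
c*d = 3*1 = 3
af - be + cd = 3 - (-3) + 3
= 9


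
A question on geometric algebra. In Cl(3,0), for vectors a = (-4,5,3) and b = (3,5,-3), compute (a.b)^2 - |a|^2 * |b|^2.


a . b = (-4)*3 + 5*5 + 3*(-3)
= -12 + 25 + (-9) = 4
|a|^2 = (-4)^2 + 5^2 + 3^2 = 50
|b|^2 = 3^2 + 5^2 + (-3)^2 = 43
(a.b)^2 = 4^2 = 16
|a|^2 * |b|^2 = 50 * 43 = 2150
Result = 16 - 2150 = -2134


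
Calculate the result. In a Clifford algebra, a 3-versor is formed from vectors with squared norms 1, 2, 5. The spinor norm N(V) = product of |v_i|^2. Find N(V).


Spinor norm N(V) = |v1|^2 * |v2|^2 * ... * |v3|^2
= 1 * 2 * 5
Running product: 1, 2, 10
N(V) = 10


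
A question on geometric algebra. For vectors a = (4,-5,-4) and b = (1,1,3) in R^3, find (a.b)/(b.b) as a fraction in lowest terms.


Projection coefficient = (a . b) / (b . b)
a . b = 4*1 + (-5)*1 + (-4)*3
= 4 + (-5) + (-12) = -13
b . b = 1^2 + 1^2 + 3^2
= 1 + 1 + 9 = 11
Coefficient = -13/11
In lowest terms: -13/11


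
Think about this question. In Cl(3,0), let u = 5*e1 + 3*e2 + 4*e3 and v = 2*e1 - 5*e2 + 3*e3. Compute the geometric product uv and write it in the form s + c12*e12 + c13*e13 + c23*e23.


In Cl(3,0): e_i^2 = 1, e_ie_j = -e_je_i for i != j.
Scalar part = u . v = 5*2 + 3*(-5) + 4*3
= 10 + (-15) + 12 = 7
e12 coeff = 5*(-5) - 3*2 = -25 - 6 = -31
e13 coeff = 5*3 - 4*2 = 15 - 8 = 7
e23 coeff = 3*3 - 4*(-5) = 9 - (-20) = 29
uv = 7 - 31*e12 + 7*e13 + 29*e23


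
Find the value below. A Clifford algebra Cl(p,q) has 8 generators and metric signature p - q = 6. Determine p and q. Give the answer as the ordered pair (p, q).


We need p + q = 8 and p - q = 6.
Adding: 2p = 8 + 6 = 14, so p = 7.
Then q = 8 - 7 = 1.
(p, q) = (7, 1)


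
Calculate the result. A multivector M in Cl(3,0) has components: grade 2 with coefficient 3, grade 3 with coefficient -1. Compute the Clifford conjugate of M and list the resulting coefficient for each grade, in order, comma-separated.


Clifford conjugate sign for grade k: (-1)^(k(k+1)/2)
Grade 2: (-1)^(2*3/2) = (-1)^3 = -1, coeff 3 -> -3
Grade 3: (-1)^(3*4/2) = (-1)^6 = 1, coeff -1 -> -1
Conjugated coefficients: -3, -1


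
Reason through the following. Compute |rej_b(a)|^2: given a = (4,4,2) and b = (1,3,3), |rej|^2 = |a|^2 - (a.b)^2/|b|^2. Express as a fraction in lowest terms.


|a|^2 = 4^2 + 4^2 + 2^2 = 36
|b|^2 = 1^2 + 3^2 + 3^2 = 19
a . b = 4*1 + 4*3 + 2*3 = 22
(a.b)^2 = 22^2 = 484
|rej|^2 = 36 - 484/19
= (684 - 484)/19
= 200/19
In lowest terms: 200/19


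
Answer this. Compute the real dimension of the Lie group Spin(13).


Spin(n) double-covers SO(n); both have Lie algebra so(n) of dimension n(n-1)/2.
n = 13
n(n-1) = 13 * 12 = 156
dim Spin(13) = 156/2 = 78


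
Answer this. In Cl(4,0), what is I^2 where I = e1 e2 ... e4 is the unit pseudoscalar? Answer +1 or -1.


The pseudoscalar I = e1...e_n (product of all n generators) of Cl(p,q) satisfies I^2 = (-1)^(q + n(n-1)/2).
p = 4, q = 0, n = p + q = 4
n(n-1)/2 = 4 * 3 / 2 = 6
Exponent = q + n(n-1)/2 = 0 + 6 = 6
I^2 = (-1)^6 = +1


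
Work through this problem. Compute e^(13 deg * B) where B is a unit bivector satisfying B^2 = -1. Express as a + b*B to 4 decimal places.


For a unit bivector B with B^2 = -1, the exponential series gives
e^(theta*B) = cos(theta) + sin(theta)*B (the GA analogue of Euler's formula).
theta = 13 degrees = 0.226893 rad
cos(13 deg) = 0.9744
sin(13 deg) = 0.2250
exp(theta*B) = 0.9744 + 0.2250*B


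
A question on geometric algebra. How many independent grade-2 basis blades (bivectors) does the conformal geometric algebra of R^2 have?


The conformal model of R^2 uses Cl(3,1) with m = 2 + 2 = 4 generators.
Number of grade-2 blades = C(m, 2) = C(4, 2)
= 4*3/2 = 6


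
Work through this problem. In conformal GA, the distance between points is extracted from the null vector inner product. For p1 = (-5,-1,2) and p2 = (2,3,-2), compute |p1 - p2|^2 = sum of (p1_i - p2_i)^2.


p1 - p2 = (-7, -4, 4)
|p1 - p2|^2 = (-7)^2 + (-4)^2 + 4^2
= 49 + 16 + 16
= 81


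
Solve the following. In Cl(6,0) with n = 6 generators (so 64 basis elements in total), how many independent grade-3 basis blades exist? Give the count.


Number of grade-k basis blades in Cl(p,q) with n = p + q is C(n, k).
n = 6 + 0 = 6
C(6, 3) = 6! / (3! * 3!)
= 720 / (6 * 6)
= 20


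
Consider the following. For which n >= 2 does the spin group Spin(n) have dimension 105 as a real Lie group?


dim Spin(n) = dim so(n) = n(n-1)/2.
Solve n(n-1)/2 = 105, i.e. n^2 - n - 210 = 0.
Discriminant = 1 + 8*105 = 841
n = (1 + sqrt(841))/2 = (1 + 29)/2 = 15


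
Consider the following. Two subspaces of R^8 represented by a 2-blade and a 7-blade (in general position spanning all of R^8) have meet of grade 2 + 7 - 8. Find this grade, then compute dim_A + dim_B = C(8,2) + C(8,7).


Meet grade = grade(A) + grade(B) - n
= 2 + 7 - 8 = 1
C(8,2) = 28
C(8,7) = 8
dim_A + dim_B = 28 + 8 = 36


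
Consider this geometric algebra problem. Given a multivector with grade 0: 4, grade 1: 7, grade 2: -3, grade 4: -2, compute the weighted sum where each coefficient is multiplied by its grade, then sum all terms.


Grade-weighted sum = sum of grade_k * coefficient_k
0*4 = 0
1*7 = 7
2*(-3) = -6
4*(-2) = -8
Total = 0 + 7 + (-6) + (-8) = -7


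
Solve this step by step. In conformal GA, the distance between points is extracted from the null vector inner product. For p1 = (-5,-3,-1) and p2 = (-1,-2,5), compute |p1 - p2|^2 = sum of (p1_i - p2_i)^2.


p1 - p2 = (-4, -1, -6)
|p1 - p2|^2 = (-4)^2 + (-1)^2 + (-6)^2
= 16 + 1 + 36
= 53


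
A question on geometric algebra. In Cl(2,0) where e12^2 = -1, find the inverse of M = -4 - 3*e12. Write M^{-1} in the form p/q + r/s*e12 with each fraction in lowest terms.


M = -4 - 3*e12, where e12^2 = -1.
Since M commutes with its reverse ~M = a - b*e12, M * ~M = a^2 - b^2*e12^2 = a^2 + b^2.
So M^{-1} = ~M / (a^2 + b^2) = (a - b*e12)/(a^2 + b^2).
a^2 + b^2 = 16 + 9 = 25
Scalar part = -4/25 = -4/25
Bivector coeff = 3/25 = 3/25
M^{-1} = -4/25 + 3/25*e12


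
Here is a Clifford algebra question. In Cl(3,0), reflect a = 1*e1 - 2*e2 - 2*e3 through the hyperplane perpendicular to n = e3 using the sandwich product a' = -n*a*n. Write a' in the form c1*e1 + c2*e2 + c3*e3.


Reflection formula: a' = -n*a*n, with n = e3 (unit vector, n^2 = 1).
For reflection through hyperplane perp to e3:
The component along e3 flips sign, others stay.
a = (1, -2, -2)
a' = (1, -2, 2)
a' = 1*e1 - 2*e2 + 2*e3


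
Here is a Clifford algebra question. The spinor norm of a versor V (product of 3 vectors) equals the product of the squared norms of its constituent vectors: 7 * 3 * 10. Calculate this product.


Spinor norm N(V) = |v1|^2 * |v2|^2 * ... * |v3|^2
= 7 * 3 * 10
Running product: 7, 21, 210
N(V) = 210


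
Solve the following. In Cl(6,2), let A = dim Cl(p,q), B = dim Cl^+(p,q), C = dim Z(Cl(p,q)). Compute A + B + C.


n = 6 + 2 = 8
Total dim = 2^8 = 256
Even subalgebra dim = 2^7 = 128
n is even, so center dim = 1
Sum = 256 + 128 + 1 = 385


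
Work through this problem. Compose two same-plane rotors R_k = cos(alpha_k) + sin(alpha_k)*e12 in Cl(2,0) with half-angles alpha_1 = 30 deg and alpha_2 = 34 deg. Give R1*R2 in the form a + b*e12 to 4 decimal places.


Same-plane rotors commute and their half-angles add:
R1*R2 = cos(a1 + a2) + sin(a1 + a2)*e12.
a1 + a2 = 30 + 34 = 64 deg
cos(64 deg) = 0.4384
sin(64 deg) = 0.8988
R1*R2 = 0.4384 + 0.8988*e12


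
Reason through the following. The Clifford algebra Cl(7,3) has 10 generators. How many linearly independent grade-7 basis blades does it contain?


Number of grade-k basis blades in Cl(p,q) with n = p + q is C(n, k).
n = 7 + 3 = 10
C(10, 7) = 10! / (7! * 3!)
= 3628800 / (5040 * 6)
= 120


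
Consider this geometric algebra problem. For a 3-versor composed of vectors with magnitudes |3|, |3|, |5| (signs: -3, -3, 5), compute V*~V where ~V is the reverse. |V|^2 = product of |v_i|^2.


Each vector v_i has |v_i|^2 = s_i^2
Squared scales: (-3)^2 = 9, (-3)^2 = 9, 5^2 = 25
|V|^2 = 9 * 9 * 25
= 2025


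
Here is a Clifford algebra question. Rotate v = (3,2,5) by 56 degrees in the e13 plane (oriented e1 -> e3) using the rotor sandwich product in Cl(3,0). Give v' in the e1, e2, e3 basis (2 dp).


Rotor R = cos(28deg) - sin(28deg)*e13
Rotation angle theta = 2 * 28 = 56 degrees in the e13 plane (e1 -> e3).
The component perpendicular to the plane (e2) is invariant: v'_2 = v2 = 2.00
cos(56deg) = 0.5592, sin(56deg) = 0.8290
v'_1 = v1*cos(theta) - v3*sin(theta) = 3*0.5592 - 5*0.8290 = -2.47
v'_3 = v1*sin(theta) + v3*cos(theta) = 3*0.8290 + 5*0.5592 = 5.28
v' = -2.47*e1 + 2.00*e2 + 5.28*e3


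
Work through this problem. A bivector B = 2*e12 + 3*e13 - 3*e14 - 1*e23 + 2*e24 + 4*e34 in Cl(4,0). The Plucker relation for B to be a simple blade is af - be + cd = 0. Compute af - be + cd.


Plucker relation: af - be + cd
a*f = 2*4 = 8
b*e = 3*2 = 6
c*d = (-3)*(-1) = 3
af - be + cd = 8 - 6 + 3
= 5


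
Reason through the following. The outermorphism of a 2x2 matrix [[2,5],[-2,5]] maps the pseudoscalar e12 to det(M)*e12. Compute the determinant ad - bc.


The outermorphism of a linear map f sends e1^e2 to f(e1)^f(e2).
f(e1) = 2*e1 - 2*e2
f(e2) = 5*e1 + 5*e2
f(e1) ^ f(e2) = (2*e1 - 2*e2) ^ (5*e1 + 5*e2)
= 2*5*e12 + (-2)*5*e21
= (10 - (-10))*e12
= 20*e12
Coefficient = 20


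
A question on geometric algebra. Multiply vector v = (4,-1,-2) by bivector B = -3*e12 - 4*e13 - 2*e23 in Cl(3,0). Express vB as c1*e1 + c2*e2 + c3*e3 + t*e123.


vB has grade-1 (vector) and grade-3 (trivector) parts: vB = (v _| B) + (v ^ B).
Vector part <vB>_1:
  e1: -v2*b12 - v3*b13 = -(-1)*(-3) - (-2)*(-4) = -11
  e2: v1*b12 - v3*b23 = (4)*(-3) - (-2)*(-2) = -16
  e3: v1*b13 + v2*b23 = (4)*(-4) + (-1)*(-2) = -14
Trivector part <vB>_3:
  e123: v1*b23 - v2*b13 + v3*b12 = (4)*(-2) - (-1)*(-4) + (-2)*(-3) = -6
vB = -11*e1 - 16*e2 - 14*e3 - 6*e123


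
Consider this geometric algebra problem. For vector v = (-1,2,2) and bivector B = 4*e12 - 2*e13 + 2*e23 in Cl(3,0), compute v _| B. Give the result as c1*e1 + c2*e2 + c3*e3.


Left contraction v _| B = <vB>_1 (grade-1 part of the geometric product vB).
Using e1_|e12 = e2, e2_|e12 = -e1, e1_|e13 = e3, e3_|e13 = -e1, e2_|e23 = e3, e3_|e23 = -e2:
e1 coeff: -v2*b12 - v3*b13 = -(2)*(4) - (2)*(-2) = -4
e2 coeff: v1*b12 - v3*b23 = (-1)*(4) - (2)*(2) = -8
e3 coeff: v1*b13 + v2*b23 = (-1)*(-2) + (2)*(2) = 6
v _| B = -4*e1 - 8*e2 + 6*e3


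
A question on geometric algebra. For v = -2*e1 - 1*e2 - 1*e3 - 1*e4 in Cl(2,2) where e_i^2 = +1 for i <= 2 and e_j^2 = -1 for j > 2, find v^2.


v^2 = sum of c_i^2 * e_i^2
Positive signature terms (e_i^2 = +1): (-2)^2 + (-1)^2 = 5
Negative signature terms (e_j^2 = -1): (-1)^2 + (-1)^2 = 2
v^2 = 5 - 2 = 3


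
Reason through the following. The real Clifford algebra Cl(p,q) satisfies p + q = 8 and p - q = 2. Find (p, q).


We need p + q = 8 and p - q = 2.
Adding: 2p = 8 + 2 = 10, so p = 5.
Then q = 8 - 5 = 3.
(p, q) = (5, 3)


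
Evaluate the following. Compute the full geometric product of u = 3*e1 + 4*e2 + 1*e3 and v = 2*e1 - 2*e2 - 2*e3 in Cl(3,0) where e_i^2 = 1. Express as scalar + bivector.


In Cl(3,0): e_i^2 = 1, e_ie_j = -e_je_i for i != j.
Scalar part = u . v = 3*2 + 4*(-2) + 1*(-2)
= 6 + (-8) + (-2) = -4
e12 coeff = 3*(-2) - 4*2 = -6 - 8 = -14
e13 coeff = 3*(-2) - 1*2 = -6 - 2 = -8
e23 coeff = 4*(-2) - 1*(-2) = -8 - (-2) = -6
uv = -4 - 14*e12 - 8*e13 - 6*e23


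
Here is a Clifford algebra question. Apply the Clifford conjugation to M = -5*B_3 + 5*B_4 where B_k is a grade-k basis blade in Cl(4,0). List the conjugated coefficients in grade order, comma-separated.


Clifford conjugate sign for grade k: (-1)^(k(k+1)/2)
Grade 3: (-1)^(3*4/2) = (-1)^6 = 1, coeff -5 -> -5
Grade 4: (-1)^(4*5/2) = (-1)^10 = 1, coeff 5 -> 5
Conjugated coefficients: -5, 5


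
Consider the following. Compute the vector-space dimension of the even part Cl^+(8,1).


Even subalgebra dimension = 2^(n-1)
n = 8 + 1 = 9
2^(9 - 1) = 2^8 = 256
Verification: sum of C(9,k) for even k = 1 + 36 + 126 + 84 + 9 = 256
Result = 256


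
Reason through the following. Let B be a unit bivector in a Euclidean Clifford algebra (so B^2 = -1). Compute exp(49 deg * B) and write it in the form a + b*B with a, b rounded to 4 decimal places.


For a unit bivector B with B^2 = -1, the exponential series gives
e^(theta*B) = cos(theta) + sin(theta)*B (the GA analogue of Euler's formula).
theta = 49 degrees = 0.855211 rad
cos(49 deg) = 0.6561
sin(49 deg) = 0.7547
exp(theta*B) = 0.6561 + 0.7547*B


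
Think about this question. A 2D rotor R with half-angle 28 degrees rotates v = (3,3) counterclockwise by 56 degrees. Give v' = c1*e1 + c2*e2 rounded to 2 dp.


Rotor R = cos(28deg) - sin(28deg)*e12
Rotation angle theta = 2 * 28 = 56 degrees
v' = R*v*~R rotates v by theta.
cos(56deg) = 0.5592, sin(56deg) = 0.8290
v'_1 = 3*cos(56deg) - 3*sin(56deg)
= 3*0.5592 - 3*0.8290
= -0.81
v'_2 = 3*sin(56deg) + 3*cos(56deg)
= 3*0.8290 + 3*0.5592
= 4.16
v' = -0.81*e1 + 4.16*e2


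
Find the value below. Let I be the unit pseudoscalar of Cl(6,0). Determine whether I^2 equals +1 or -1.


The pseudoscalar I = e1...e_n (product of all n generators) of Cl(p,q) satisfies I^2 = (-1)^(q + n(n-1)/2).
p = 6, q = 0, n = p + q = 6
n(n-1)/2 = 6 * 5 / 2 = 15
Exponent = q + n(n-1)/2 = 0 + 15 = 15
I^2 = (-1)^15 = -1


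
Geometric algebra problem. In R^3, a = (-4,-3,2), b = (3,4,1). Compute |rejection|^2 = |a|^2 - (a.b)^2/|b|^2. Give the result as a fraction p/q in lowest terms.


|a|^2 = (-4)^2 + (-3)^2 + 2^2 = 29
|b|^2 = 3^2 + 4^2 + 1^2 = 26
a . b = (-4)*3 + (-3)*4 + 2*1 = -22
(a.b)^2 = (-22)^2 = 484
|rej|^2 = 29 - 484/26
= (754 - 484)/26
= 270/26
In lowest terms: 135/13


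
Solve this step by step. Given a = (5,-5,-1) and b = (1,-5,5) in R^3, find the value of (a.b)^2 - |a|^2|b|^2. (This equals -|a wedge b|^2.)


a . b = 5*1 + (-5)*(-5) + (-1)*5
= 5 + 25 + (-5) = 25
|a|^2 = 5^2 + (-5)^2 + (-1)^2 = 51
|b|^2 = 1^2 + (-5)^2 + 5^2 = 51
(a.b)^2 = 25^2 = 625
|a|^2 * |b|^2 = 51 * 51 = 2601
Result = 625 - 2601 = -1976


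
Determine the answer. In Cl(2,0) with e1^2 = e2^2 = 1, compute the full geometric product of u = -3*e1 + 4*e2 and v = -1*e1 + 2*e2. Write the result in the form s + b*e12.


Expand: (-3*e1 + 4*e2)(-1*e1 + 2*e2)
= (-3)*(-1)*e1e1 + (-3)*2*e1e2 + 4*(-1)*e2e1 + 4*2*e2e2
Using e1^2 = e2^2 = 1, e2e1 = -e1e2:
Scalar part s = (-3)*(-1) + 4*2 = 3 + 8 = 11
Bivector part b = (-3)*2 - 4*(-1) = -6 - (-4) = -2
uv = 11 - 2*e12


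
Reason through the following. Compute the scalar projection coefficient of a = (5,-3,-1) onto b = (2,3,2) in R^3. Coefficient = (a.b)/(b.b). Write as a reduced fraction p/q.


Projection coefficient = (a . b) / (b . b)
a . b = 5*2 + (-3)*3 + (-1)*2
= 10 + (-9) + (-2) = -1
b . b = 2^2 + 3^2 + 2^2
= 4 + 9 + 4 = 17
Coefficient = -1/17
In lowest terms: -1/17


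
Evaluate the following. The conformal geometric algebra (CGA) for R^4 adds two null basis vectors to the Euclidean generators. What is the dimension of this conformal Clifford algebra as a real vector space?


The conformal model of R^4 uses Cl(5,1): the 4 Euclidean generators plus two extra orthogonal generators e+ (e+^2 = +1) and e- (e-^2 = -1), from which the null vectors e0, einf are built.
Number of generators m = 4 + 2 = 6.
dim Cl(p,q) = 2^m = 2^6 = 64


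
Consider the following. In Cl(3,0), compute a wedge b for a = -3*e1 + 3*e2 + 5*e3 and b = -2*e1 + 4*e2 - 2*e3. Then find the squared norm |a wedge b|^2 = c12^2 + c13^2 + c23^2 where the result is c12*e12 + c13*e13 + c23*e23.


a wedge b = (a1*b2 - a2*b1)*e12 + (a1*b3 - a3*b1)*e13 + (a2*b3 - a3*b2)*e23
e12 coeff: (-3)*4 - 3*(-2) = -12 - (-6) = -6
e13 coeff: (-3)*(-2) - 5*(-2) = 6 - (-10) = 16
e23 coeff: 3*(-2) - 5*4 = -6 - 20 = -26
|a wedge b|^2 = (-6)^2 + 16^2 + (-26)^2
= 36 + 256 + 676
= 968


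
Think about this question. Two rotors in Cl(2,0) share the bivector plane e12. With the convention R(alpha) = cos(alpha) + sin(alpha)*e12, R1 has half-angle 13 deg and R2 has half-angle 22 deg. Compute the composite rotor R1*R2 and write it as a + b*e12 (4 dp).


Same-plane rotors commute and their half-angles add:
R1*R2 = cos(a1 + a2) + sin(a1 + a2)*e12.
a1 + a2 = 13 + 22 = 35 deg
cos(35 deg) = 0.8192
sin(35 deg) = 0.5736
R1*R2 = 0.8192 + 0.5736*e12


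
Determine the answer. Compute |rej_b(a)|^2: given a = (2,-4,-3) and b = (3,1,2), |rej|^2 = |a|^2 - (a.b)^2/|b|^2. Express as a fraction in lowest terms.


|a|^2 = 2^2 + (-4)^2 + (-3)^2 = 29
|b|^2 = 3^2 + 1^2 + 2^2 = 14
a . b = 2*3 + (-4)*1 + (-3)*2 = -4
(a.b)^2 = (-4)^2 = 16
|rej|^2 = 29 - 16/14
= (406 - 16)/14
= 390/14
In lowest terms: 195/7


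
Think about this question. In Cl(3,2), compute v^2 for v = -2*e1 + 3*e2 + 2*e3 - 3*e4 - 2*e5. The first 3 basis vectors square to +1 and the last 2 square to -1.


v^2 = sum of c_i^2 * e_i^2
Positive signature terms (e_i^2 = +1): (-2)^2 + 3^2 + 2^2 = 17
Negative signature terms (e_j^2 = -1): (-3)^2 + (-2)^2 = 13
v^2 = 17 - 13 = 4


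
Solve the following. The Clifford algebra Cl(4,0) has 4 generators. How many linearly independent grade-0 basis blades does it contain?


Number of grade-k basis blades in Cl(p,q) with n = p + q is C(n, k).
n = 4 + 0 = 4
C(4, 0) = 4! / (0! * 4!)
= 24 / (1 * 24)
= 1


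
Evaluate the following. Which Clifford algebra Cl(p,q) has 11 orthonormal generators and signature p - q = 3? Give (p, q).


We need p + q = 11 and p - q = 3.
Adding: 2p = 11 + 3 = 14, so p = 7.
Then q = 11 - 7 = 4.
(p, q) = (7, 4)


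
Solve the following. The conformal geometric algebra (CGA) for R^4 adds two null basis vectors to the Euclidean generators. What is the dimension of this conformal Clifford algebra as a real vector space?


The conformal model of R^4 uses Cl(5,1): the 4 Euclidean generators plus two extra orthogonal generators e+ (e+^2 = +1) and e- (e-^2 = -1), from which the null vectors e0, einf are built.
Number of generators m = 4 + 2 = 6.
dim Cl(p,q) = 2^m = 2^6 = 64


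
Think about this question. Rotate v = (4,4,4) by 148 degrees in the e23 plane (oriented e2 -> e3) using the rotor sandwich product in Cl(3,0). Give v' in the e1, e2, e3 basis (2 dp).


Rotor R = cos(74deg) - sin(74deg)*e23
Rotation angle theta = 2 * 74 = 148 degrees in the e23 plane (e2 -> e3).
The component perpendicular to the plane (e1) is invariant: v'_1 = v1 = 4.00
cos(148deg) = -0.8480, sin(148deg) = 0.5299
v'_2 = v2*cos(theta) - v3*sin(theta) = 4*(-0.8480) - 4*0.5299 = -5.51
v'_3 = v2*sin(theta) + v3*cos(theta) = 4*0.5299 + 4*(-0.8480) = -1.27
v' = 4.00*e1 - 5.51*e2 - 1.27*e3


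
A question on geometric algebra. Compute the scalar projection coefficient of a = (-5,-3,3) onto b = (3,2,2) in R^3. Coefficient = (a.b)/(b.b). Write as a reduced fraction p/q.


Projection coefficient = (a . b) / (b . b)
a . b = (-5)*3 + (-3)*2 + 3*2
= -15 + (-6) + 6 = -15
b . b = 3^2 + 2^2 + 2^2
= 9 + 4 + 4 = 17
Coefficient = -15/17
In lowest terms: -15/17


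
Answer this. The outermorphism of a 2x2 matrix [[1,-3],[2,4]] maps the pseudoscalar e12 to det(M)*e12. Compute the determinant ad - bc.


The outermorphism of a linear map f sends e1^e2 to f(e1)^f(e2).
f(e1) = 1*e1 + 2*e2
f(e2) = -3*e1 + 4*e2
f(e1) ^ f(e2) = (1*e1 + 2*e2) ^ (-3*e1 + 4*e2)
= 1*4*e12 + 2*(-3)*e21
= (4 - (-6))*e12
= 10*e12
Coefficient = 10


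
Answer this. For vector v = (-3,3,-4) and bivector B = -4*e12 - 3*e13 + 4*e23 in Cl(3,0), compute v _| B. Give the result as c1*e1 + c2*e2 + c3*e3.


Left contraction v _| B = <vB>_1 (grade-1 part of the geometric product vB).
Using e1_|e12 = e2, e2_|e12 = -e1, e1_|e13 = e3, e3_|e13 = -e1, e2_|e23 = e3, e3_|e23 = -e2:
e1 coeff: -v2*b12 - v3*b13 = -(3)*(-4) - (-4)*(-3) = 0
e2 coeff: v1*b12 - v3*b23 = (-3)*(-4) - (-4)*(4) = 28
e3 coeff: v1*b13 + v2*b23 = (-3)*(-3) + (3)*(4) = 21
v _| B = 0*e1 + 28*e2 + 21*e3


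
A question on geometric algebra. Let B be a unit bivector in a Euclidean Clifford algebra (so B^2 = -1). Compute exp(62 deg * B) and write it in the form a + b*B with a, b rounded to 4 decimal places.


For a unit bivector B with B^2 = -1, the exponential series gives
e^(theta*B) = cos(theta) + sin(theta)*B (the GA analogue of Euler's formula).
theta = 62 degrees = 1.082104 rad
cos(62 deg) = 0.4695
sin(62 deg) = 0.8829
exp(theta*B) = 0.4695 + 0.8829*B


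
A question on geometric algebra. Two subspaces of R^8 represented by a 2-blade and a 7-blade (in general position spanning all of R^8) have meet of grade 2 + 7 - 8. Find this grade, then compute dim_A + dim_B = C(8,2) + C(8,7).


Meet grade = grade(A) + grade(B) - n
= 2 + 7 - 8 = 1
C(8,2) = 28
C(8,7) = 8
dim_A + dim_B = 28 + 8 = 36


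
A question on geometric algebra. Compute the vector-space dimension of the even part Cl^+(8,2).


Even subalgebra dimension = 2^(n-1)
n = 8 + 2 = 10
2^(10 - 1) = 2^9 = 512
Verification: sum of C(10,k) for even k = 1 + 45 + 210 + 210 + 45 + 1 = 512
Result = 512


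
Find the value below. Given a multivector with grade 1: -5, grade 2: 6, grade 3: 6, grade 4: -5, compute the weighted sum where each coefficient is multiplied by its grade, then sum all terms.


Grade-weighted sum = sum of grade_k * coefficient_k
1*(-5) = -5
2*6 = 12
3*6 = 18
4*(-5) = -20
Total = -5 + 12 + 18 + (-20) = 5


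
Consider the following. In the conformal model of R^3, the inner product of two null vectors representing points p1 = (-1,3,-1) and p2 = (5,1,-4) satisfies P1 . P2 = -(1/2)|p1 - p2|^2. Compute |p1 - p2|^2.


p1 - p2 = (-6, 2, 3)
|p1 - p2|^2 = (-6)^2 + 2^2 + 3^2
= 36 + 4 + 9
= 49


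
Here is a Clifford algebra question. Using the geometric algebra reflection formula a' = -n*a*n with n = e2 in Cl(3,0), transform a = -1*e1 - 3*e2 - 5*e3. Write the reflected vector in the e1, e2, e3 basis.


Reflection formula: a' = -n*a*n, with n = e2 (unit vector, n^2 = 1).
For reflection through hyperplane perp to e2:
The component along e2 flips sign, others stay.
a = (-1, -3, -5)
a' = (-1, 3, -5)
a' = -1*e1 + 3*e2 - 5*e3
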